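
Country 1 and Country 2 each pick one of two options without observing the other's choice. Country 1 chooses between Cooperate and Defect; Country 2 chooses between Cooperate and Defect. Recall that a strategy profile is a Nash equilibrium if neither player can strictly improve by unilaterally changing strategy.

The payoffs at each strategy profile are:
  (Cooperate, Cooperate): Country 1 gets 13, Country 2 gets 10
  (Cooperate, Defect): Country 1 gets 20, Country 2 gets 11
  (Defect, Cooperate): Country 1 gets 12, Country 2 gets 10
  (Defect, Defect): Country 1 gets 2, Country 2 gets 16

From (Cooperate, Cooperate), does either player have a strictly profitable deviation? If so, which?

Country 2

Country 1 at (Cooperate, Cooperate) earns 13; deviating to Defect yields 12 — not better.
Country 2 earns 10; deviating to Defect yields 11 — a strict improvement.
Only Country 2 has a strictly profitable deviation.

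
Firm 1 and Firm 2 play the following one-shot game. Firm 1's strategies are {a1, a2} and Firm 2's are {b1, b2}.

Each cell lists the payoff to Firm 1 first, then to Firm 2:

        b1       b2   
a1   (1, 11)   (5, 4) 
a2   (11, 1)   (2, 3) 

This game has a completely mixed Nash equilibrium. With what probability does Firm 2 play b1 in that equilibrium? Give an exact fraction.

Let q be the probability that Firm 2 plays b1. In a completely mixed equilibrium, Firm 1 must be indifferent between a1 and a2.
Firm 1's expected payoff from a1 is q + 5(1−q); from a2 it is 11q + 2(1−q).
Setting these equal: −4q + 5 = 9q + 2, so q = 3/13.

3/13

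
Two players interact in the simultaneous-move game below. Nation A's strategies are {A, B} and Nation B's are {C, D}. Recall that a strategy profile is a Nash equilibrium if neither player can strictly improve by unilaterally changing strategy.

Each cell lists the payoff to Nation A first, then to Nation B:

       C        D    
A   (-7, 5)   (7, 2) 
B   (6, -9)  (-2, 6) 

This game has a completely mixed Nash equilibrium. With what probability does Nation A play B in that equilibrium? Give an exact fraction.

1/6

Let p be the probability that Nation A plays A. In a completely mixed equilibrium, Nation B must be indifferent between C and D.
Nation B's expected payoff from C is 5p − 9(1−p); from D it is 2p + 6(1−p).
Setting these equal: 14p − 9 = −4p + 6, so p = 5/6.
Therefore Nation A plays B with probability 1 − 5/6 = 1/6.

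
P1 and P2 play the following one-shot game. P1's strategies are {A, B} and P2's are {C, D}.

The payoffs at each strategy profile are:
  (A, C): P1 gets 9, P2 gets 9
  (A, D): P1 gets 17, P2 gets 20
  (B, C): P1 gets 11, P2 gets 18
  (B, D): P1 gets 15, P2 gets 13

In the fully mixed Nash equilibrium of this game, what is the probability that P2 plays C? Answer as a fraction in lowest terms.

Let q be the probability that P2 plays C. In a completely mixed equilibrium, P1 must be indifferent between A and B.
P1's expected payoff from A is 9q + 17(1−q); from B it is 11q + 15(1−q).
Setting these equal: −8q + 17 = −4q + 15, so q = 1/2.

1/2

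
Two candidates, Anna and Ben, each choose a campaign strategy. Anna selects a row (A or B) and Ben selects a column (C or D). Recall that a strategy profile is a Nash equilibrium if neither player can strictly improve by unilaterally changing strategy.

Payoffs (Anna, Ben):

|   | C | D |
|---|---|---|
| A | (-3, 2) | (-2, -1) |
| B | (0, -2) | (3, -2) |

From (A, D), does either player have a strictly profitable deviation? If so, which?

Both

Anna at (A, D) earns -2; deviating to B yields 3 — a strict improvement.
Ben earns -1; deviating to C yields 2 — a strict improvement.
Both Anna and Ben have strictly profitable deviations.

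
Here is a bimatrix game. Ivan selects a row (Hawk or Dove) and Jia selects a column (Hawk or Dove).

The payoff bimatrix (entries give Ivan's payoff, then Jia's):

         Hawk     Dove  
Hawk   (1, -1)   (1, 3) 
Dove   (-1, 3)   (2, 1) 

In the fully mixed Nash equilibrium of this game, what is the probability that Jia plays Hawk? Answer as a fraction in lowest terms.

1/3

Let y be the probability that Jia plays Hawk. In a completely mixed equilibrium, Ivan must be indifferent between Hawk and Dove.
Ivan's expected payoff from Hawk is y + (1−y); from Dove it is −y + 2(1−y).
Setting these equal: 1 = −3y + 2, so y = 1/3.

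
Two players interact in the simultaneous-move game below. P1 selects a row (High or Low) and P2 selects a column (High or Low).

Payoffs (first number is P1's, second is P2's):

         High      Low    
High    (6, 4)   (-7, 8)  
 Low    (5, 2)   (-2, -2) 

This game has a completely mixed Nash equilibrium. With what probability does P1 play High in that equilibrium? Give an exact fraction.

Let p be the probability that P1 plays High. In a completely mixed equilibrium, P2 must be indifferent between High and Low.
P2's expected payoff from High is 4p + 2(1−p); from Low it is 8p − 2(1−p).
Setting these equal: 2p + 2 = 10p − 2, so p = 1/2.

1/2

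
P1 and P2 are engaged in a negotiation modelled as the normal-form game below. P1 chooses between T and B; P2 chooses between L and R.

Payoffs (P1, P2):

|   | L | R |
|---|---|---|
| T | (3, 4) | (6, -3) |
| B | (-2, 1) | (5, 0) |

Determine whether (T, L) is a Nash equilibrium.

Yes

At (T, L), P1 earns 3; switching to B would give -2, so P1 has no profitable deviation.
P2 earns 4; switching to R would give -3, so P2 has no profitable deviation.
Neither player can gain by a unilateral deviation, so this profile is a Nash equilibrium.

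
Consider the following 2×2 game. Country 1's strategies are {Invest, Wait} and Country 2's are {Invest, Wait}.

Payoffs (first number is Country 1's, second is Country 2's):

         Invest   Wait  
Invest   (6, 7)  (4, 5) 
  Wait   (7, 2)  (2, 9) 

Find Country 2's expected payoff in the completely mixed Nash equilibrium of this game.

53/9

First find p, the probability Country 1 plays Invest, from Country 2's indifference between Invest and Wait: 7p + 2(1−p) = 5p + 9(1−p), giving p = 7/9.
Since Country 2 is indifferent in equilibrium, Country 2's expected payoff equals the payoff from either column against (7/9, 2/9). Using Invest: 7(7/9) + 2(2/9) = 53/9.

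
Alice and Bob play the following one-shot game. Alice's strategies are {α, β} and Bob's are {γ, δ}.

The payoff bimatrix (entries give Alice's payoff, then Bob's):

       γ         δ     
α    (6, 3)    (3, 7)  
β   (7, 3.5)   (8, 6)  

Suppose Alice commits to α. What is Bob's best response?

Against α, Bob earns 3 from γ and 7 from δ.
So δ is the best response.

δ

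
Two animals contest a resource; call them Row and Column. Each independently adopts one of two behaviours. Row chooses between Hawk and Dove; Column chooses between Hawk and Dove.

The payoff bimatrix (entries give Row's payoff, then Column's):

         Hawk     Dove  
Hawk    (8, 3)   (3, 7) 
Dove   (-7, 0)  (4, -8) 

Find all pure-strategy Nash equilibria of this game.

(Hawk, Hawk): Column prefers Dove (7 > 3) — not an equilibrium.
(Hawk, Dove): Row prefers Dove (4 > 3) — not an equilibrium.
(Dove, Hawk): Row prefers Hawk (8 > -7) — not an equilibrium.
(Dove, Dove): Column prefers Hawk (0 > -8) — not an equilibrium.

none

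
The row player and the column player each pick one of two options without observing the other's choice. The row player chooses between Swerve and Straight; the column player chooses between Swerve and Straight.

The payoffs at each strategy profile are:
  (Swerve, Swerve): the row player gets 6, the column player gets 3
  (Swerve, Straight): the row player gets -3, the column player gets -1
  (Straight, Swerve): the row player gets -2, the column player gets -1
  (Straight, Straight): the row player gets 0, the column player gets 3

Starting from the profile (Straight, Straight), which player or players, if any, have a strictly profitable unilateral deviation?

Neither

The row player at (Straight, Straight) earns 0; deviating to Swerve yields -3 — not better.
The column player earns 3; deviating to Swerve yields -1 — not better.
Neither player can strictly improve; the profile is a Nash equilibrium.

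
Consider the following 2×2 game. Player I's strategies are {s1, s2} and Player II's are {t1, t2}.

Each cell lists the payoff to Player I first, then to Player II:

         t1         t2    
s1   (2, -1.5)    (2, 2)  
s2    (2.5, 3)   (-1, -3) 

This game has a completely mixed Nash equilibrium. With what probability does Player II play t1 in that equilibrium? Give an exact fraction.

6/7

Let c be the probability that Player II plays t1. In a completely mixed equilibrium, Player I must be indifferent between s1 and s2.
Player I's expected payoff from s1 is 2c + 2(1−c); from s2 it is 2.5c − (1−c).
Setting these equal: 2 = 3.5c − 1, so c = 6/7.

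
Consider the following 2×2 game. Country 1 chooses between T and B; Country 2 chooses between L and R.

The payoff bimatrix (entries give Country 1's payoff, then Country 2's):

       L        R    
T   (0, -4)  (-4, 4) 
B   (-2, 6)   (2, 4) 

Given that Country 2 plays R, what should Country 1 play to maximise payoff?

B

Against R, Country 1 earns -4 from T and 2 from B.
So B is the best response.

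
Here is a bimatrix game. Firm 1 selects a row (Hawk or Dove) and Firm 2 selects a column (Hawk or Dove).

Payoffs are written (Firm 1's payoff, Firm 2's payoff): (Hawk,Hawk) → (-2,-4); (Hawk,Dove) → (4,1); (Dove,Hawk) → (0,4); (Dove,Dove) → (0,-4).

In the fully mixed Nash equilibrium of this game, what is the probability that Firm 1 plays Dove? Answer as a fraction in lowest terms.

5/13

Let r be the probability that Firm 1 plays Hawk. In a completely mixed equilibrium, Firm 2 must be indifferent between Hawk and Dove.
Firm 2's expected payoff from Hawk is −4r + 4(1−r); from Dove it is r − 4(1−r).
Setting these equal: −8r + 4 = 5r − 4, so r = 8/13.
Therefore Firm 1 plays Dove with probability 1 − 8/13 = 5/13.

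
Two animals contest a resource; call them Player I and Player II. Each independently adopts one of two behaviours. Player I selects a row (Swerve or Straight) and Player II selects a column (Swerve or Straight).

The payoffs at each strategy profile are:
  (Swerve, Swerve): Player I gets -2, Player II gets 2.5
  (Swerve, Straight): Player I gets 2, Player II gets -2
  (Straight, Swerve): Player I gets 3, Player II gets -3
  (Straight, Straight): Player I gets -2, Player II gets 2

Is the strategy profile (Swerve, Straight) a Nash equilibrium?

No

At (Swerve, Straight), Player I earns 2; switching to Straight would give -2, so Player I has no profitable deviation.
Player II earns -2; switching to Swerve would give 2.5, so Player II would deviate.
Since at least one player can profitably deviate, this is not a Nash equilibrium.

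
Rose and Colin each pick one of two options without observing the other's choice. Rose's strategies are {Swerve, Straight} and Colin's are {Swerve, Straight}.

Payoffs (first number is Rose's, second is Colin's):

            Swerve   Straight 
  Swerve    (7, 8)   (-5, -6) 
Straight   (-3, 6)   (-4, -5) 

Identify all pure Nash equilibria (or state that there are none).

(Swerve, Swerve)

(Swerve, Swerve): Rose gets 7 ≥ -3 from Straight, and Colin gets 8 ≥ -6 from Straight — Nash equilibrium.
(Swerve, Straight): Rose prefers Straight (-4 > -5); Colin prefers Swerve (8 > -6) — not an equilibrium.
(Straight, Swerve): Rose prefers Swerve (7 > -3) — not an equilibrium.
(Straight, Straight): Colin prefers Swerve (6 > -5) — not an equilibrium.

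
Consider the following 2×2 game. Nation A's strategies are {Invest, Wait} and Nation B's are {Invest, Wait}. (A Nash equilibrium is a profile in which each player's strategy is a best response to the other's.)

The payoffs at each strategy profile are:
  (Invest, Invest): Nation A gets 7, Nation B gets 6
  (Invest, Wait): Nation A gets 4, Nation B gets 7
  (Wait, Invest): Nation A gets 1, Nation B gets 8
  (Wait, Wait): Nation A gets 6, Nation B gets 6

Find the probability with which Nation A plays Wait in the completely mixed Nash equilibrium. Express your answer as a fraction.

1/3

Let r be the probability that Nation A plays Invest. In a completely mixed equilibrium, Nation B must be indifferent between Invest and Wait.
Nation B's expected payoff from Invest is 6r + 8(1−r); from Wait it is 7r + 6(1−r).
Setting these equal: −2r + 8 = r + 6, so r = 2/3.
Therefore Nation A plays Wait with probability 1 − 2/3 = 1/3.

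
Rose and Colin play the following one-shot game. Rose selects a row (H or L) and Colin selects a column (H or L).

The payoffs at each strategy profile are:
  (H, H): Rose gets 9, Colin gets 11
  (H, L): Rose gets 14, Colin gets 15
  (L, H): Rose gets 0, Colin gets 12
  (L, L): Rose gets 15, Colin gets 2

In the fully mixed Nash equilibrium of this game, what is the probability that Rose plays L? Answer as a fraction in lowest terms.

Let p be the probability that Rose plays H. In a completely mixed equilibrium, Colin must be indifferent between H and L.
Colin's expected payoff from H is 11p + 12(1−p); from L it is 15p + 2(1−p).
Setting these equal: −p + 12 = 13p + 2, so p = 5/7.
Therefore Rose plays L with probability 1 − 5/7 = 2/7.

2/7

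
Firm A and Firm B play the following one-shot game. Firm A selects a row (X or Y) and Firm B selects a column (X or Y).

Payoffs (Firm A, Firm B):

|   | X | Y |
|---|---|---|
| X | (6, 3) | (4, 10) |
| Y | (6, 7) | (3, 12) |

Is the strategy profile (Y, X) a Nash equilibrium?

No

At (Y, X), Firm A earns 6; switching to X would give 6, so Firm A has no profitable deviation.
Firm B earns 7; switching to Y would give 12, so Firm B would deviate.
Since at least one player can profitably deviate, this is not a Nash equilibrium.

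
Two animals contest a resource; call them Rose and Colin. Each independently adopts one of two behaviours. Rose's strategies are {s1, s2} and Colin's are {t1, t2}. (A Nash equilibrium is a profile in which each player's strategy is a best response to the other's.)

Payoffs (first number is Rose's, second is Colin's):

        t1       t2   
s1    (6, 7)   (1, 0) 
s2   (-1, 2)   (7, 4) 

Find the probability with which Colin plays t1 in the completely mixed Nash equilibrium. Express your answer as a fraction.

6/13

Let q be the probability that Colin plays t1. In a completely mixed equilibrium, Rose must be indifferent between s1 and s2.
Rose's expected payoff from s1 is 6q + (1−q); from s2 it is −q + 7(1−q).
Setting these equal: 5q + 1 = −8q + 7, so q = 6/13.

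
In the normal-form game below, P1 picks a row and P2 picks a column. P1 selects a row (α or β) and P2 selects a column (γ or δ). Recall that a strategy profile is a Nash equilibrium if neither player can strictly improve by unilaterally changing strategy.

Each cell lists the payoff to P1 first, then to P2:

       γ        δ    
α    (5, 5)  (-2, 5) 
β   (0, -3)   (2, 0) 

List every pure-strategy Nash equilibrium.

(α, γ): P1 gets 5 ≥ 0 from β, and P2 gets 5 ≥ 5 from δ — Nash equilibrium.
(α, δ): P1 prefers β (2 > -2) — not an equilibrium.
(β, γ): P1 prefers α (5 > 0); P2 prefers δ (0 > -3) — not an equilibrium.
(β, δ): P1 gets 2 ≥ -2 from α, and P2 gets 0 ≥ -3 from γ — Nash equilibrium.

(α, γ) and (β, δ)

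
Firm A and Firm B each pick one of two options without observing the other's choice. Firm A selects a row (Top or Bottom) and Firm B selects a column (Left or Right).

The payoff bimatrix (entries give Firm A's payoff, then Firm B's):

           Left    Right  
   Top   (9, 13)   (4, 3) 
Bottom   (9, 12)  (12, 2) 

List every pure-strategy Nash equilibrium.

(Top, Left): Firm A gets 9 ≥ 9 from Bottom, and Firm B gets 13 ≥ 3 from Right — Nash equilibrium.
(Top, Right): Firm A prefers Bottom (12 > 4); Firm B prefers Left (13 > 3) — not an equilibrium.
(Bottom, Left): Firm A gets 9 ≥ 9 from Top, and Firm B gets 12 ≥ 2 from Right — Nash equilibrium.
(Bottom, Right): Firm B prefers Left (12 > 2) — not an equilibrium.

(Top, Left) and (Bottom, Left)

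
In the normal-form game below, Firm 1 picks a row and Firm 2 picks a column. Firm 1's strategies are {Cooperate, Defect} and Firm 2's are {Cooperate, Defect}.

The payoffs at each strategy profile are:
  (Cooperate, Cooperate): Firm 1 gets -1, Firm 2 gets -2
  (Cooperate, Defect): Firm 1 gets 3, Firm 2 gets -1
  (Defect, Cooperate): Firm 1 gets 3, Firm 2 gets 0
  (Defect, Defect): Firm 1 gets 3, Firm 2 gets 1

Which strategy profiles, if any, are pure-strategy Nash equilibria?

(Cooperate, Cooperate): Firm 1 prefers Defect (3 > -1); Firm 2 prefers Defect (-1 > -2) — not an equilibrium.
(Cooperate, Defect): Firm 1 gets 3 ≥ 3 from Defect, and Firm 2 gets -1 ≥ -2 from Cooperate — Nash equilibrium.
(Defect, Cooperate): Firm 2 prefers Defect (1 > 0) — not an equilibrium.
(Defect, Defect): Firm 1 gets 3 ≥ 3 from Cooperate, and Firm 2 gets 1 ≥ 0 from Cooperate — Nash equilibrium.

(Cooperate, Defect) and (Defect, Defect)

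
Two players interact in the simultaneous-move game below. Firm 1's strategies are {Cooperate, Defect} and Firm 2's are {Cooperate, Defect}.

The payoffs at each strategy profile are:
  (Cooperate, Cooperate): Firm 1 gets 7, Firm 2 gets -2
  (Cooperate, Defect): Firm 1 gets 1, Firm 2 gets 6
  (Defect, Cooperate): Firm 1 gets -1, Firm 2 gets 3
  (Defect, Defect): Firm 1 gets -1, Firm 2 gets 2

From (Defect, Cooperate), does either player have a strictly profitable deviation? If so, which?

Firm 1

Firm 1 at (Defect, Cooperate) earns -1; deviating to Cooperate yields 7 — a strict improvement.
Firm 2 earns 3; deviating to Defect yields 2 — not better.
Only Firm 1 has a strictly profitable deviation.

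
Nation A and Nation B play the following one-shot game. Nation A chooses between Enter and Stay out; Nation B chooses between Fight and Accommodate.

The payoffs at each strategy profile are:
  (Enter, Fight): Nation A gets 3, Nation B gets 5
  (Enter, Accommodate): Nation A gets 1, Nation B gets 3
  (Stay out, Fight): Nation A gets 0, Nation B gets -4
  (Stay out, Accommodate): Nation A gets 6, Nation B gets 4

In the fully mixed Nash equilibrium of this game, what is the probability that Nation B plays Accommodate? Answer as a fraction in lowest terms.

Let y be the probability that Nation B plays Fight. In a completely mixed equilibrium, Nation A must be indifferent between Enter and Stay out.
Nation A's expected payoff from Enter is 3y + (1−y); from Stay out it is 6(1−y).
Setting these equal: 2y + 1 = −6y + 6, so y = 5/8.
Therefore Nation B plays Accommodate with probability 1 − 5/8 = 3/8.

3/8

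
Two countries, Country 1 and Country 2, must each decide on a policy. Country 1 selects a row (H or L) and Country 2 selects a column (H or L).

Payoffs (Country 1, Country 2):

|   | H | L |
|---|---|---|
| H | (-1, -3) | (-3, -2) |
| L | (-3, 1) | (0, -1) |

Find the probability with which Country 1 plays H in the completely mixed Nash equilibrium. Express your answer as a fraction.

Let r be the probability that Country 1 plays H. In a completely mixed equilibrium, Country 2 must be indifferent between H and L.
Country 2's expected payoff from H is −3r + (1−r); from L it is −2r − (1−r).
Setting these equal: −4r + 1 = −r − 1, so r = 2/3.

2/3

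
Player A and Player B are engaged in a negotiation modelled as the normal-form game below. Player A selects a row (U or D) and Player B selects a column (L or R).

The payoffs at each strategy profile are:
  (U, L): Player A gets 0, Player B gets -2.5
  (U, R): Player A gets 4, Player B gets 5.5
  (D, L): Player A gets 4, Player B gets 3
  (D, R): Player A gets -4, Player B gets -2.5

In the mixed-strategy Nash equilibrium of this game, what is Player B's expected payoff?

First find p, the probability Player A plays U, from Player B's indifference between L and R: −2.5p + 3(1−p) = 5.5p − 2.5(1−p), giving p = 11/27.
Since Player B is indifferent in equilibrium, Player B's expected payoff equals the payoff from either column against (11/27, 16/27). Using L: −2.5(11/27) + 3(16/27) = 41/54.

41/54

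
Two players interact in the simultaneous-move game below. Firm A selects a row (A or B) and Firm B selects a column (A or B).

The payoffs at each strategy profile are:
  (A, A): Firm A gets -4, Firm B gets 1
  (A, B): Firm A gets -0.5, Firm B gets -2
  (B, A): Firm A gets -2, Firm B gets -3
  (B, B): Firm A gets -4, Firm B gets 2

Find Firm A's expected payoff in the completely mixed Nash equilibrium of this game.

First find q, the probability Firm B plays A, from Firm A's indifference between A and B: −4q − 0.5(1−q) = −2q − 4(1−q), giving q = 7/11.
Since Firm A is indifferent in equilibrium, Firm A's expected payoff equals the payoff from either row against (7/11, 4/11). Using A: −4(7/11) − 0.5(4/11) = -30/11.

-30/11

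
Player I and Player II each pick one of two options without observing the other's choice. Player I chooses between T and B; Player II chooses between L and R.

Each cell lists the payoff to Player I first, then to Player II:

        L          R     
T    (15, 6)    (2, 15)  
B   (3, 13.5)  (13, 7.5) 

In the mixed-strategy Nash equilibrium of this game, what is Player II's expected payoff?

21/2

First find x, the probability Player I plays T, from Player II's indifference between L and R: 6x + 13.5(1−x) = 15x + 7.5(1−x), giving x = 2/5.
Since Player II is indifferent in equilibrium, Player II's expected payoff equals the payoff from either column against (2/5, 3/5). Using L: 6(2/5) + 13.5(3/5) = 21/2.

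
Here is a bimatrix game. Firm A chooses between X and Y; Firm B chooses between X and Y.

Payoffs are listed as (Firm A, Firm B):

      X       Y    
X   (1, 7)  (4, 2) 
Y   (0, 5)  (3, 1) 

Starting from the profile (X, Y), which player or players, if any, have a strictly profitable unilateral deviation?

Firm B

Firm A at (X, Y) earns 4; deviating to Y yields 3 — not better.
Firm B earns 2; deviating to X yields 7 — a strict improvement.
Only Firm B has a strictly profitable deviation.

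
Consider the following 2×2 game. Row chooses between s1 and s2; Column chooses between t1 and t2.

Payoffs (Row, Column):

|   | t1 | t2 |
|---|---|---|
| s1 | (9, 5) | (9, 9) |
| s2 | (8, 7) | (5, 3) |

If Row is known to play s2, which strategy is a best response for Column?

t1

Against s2, Column earns 7 from t1 and 3 from t2.
So t1 is the best response.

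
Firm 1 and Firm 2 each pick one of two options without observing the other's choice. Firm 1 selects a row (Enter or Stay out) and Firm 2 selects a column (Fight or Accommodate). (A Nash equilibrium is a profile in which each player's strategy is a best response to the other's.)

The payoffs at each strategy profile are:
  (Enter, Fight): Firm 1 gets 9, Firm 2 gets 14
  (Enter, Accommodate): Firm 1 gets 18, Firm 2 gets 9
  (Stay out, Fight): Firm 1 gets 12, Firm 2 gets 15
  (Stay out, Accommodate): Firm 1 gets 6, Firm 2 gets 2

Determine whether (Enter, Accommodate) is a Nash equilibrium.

No

At (Enter, Accommodate), Firm 1 earns 18; switching to Stay out would give 6, so Firm 1 has no profitable deviation.
Firm 2 earns 9; switching to Fight would give 14, so Firm 2 would deviate.
Since at least one player can profitably deviate, this is not a Nash equilibrium.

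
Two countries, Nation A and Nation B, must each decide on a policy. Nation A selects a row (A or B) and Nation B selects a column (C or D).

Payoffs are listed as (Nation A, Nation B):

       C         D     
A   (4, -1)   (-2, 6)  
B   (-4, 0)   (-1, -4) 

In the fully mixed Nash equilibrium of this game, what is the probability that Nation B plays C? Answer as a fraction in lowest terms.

Let y be the probability that Nation B plays C. In a completely mixed equilibrium, Nation A must be indifferent between A and B.
Nation A's expected payoff from A is 4y − 2(1−y); from B it is −4y − (1−y).
Setting these equal: 6y − 2 = −3y − 1, so y = 1/9.

1/9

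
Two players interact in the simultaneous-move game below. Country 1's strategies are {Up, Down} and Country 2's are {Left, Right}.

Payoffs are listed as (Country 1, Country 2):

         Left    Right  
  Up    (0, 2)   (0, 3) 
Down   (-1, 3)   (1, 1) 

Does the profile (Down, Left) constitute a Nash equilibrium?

At (Down, Left), Country 1 earns -1; switching to Up would give 0, so Country 1 would deviate.
Country 2 earns 3; switching to Right would give 1, so Country 2 has no profitable deviation.
Since at least one player can profitably deviate, this is not a Nash equilibrium.

No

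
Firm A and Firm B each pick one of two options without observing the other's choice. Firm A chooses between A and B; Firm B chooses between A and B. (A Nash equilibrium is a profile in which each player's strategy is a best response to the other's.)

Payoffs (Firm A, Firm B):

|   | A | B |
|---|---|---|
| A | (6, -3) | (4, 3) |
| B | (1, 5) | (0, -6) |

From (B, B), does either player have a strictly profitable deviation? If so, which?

Both

Firm A at (B, B) earns 0; deviating to A yields 4 — a strict improvement.
Firm B earns -6; deviating to A yields 5 — a strict improvement.
Both Firm A and Firm B have strictly profitable deviations.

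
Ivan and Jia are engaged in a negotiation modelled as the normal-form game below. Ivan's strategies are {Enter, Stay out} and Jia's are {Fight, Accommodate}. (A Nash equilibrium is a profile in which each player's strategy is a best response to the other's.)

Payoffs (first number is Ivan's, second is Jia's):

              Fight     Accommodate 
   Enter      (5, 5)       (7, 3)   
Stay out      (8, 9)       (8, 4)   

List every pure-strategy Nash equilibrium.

(Enter, Fight): Ivan prefers Stay out (8 > 5) — not an equilibrium.
(Enter, Accommodate): Ivan prefers Stay out (8 > 7); Jia prefers Fight (5 > 3) — not an equilibrium.
(Stay out, Fight): Ivan gets 8 ≥ 5 from Enter, and Jia gets 9 ≥ 4 from Accommodate — Nash equilibrium.
(Stay out, Accommodate): Jia prefers Fight (9 > 4) — not an equilibrium.

(Stay out, Fight)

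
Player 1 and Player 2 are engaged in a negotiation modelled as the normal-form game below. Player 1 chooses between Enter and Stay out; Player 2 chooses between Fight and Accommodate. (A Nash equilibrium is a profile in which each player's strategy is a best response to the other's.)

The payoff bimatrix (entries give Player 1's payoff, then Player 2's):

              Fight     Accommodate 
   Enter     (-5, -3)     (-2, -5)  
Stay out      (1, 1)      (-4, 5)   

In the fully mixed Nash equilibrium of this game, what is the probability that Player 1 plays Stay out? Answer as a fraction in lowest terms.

Let x be the probability that Player 1 plays Enter. In a completely mixed equilibrium, Player 2 must be indifferent between Fight and Accommodate.
Player 2's expected payoff from Fight is −3x + (1−x); from Accommodate it is −5x + 5(1−x).
Setting these equal: −4x + 1 = −10x + 5, so x = 2/3.
Therefore Player 1 plays Stay out with probability 1 − 2/3 = 1/3.

1/3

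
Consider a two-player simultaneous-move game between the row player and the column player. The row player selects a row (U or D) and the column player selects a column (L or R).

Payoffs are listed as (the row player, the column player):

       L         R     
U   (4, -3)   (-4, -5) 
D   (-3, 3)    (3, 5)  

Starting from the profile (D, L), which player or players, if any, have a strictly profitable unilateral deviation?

Both

The row player at (D, L) earns -3; deviating to U yields 4 — a strict improvement.
The column player earns 3; deviating to R yields 5 — a strict improvement.
Both the row player and the column player have strictly profitable deviations.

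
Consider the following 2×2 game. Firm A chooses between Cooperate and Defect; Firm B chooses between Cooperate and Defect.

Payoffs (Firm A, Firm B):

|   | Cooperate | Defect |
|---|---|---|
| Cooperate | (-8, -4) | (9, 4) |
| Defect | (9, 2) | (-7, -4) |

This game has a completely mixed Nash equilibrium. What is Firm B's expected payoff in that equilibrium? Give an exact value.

First find p, the probability Firm A plays Cooperate, from Firm B's indifference between Cooperate and Defect: −4p + 2(1−p) = 4p − 4(1−p), giving p = 3/7.
Since Firm B is indifferent in equilibrium, Firm B's expected payoff equals the payoff from either column against (3/7, 4/7). Using Cooperate: −4(3/7) + 2(4/7) = -4/7.

-4/7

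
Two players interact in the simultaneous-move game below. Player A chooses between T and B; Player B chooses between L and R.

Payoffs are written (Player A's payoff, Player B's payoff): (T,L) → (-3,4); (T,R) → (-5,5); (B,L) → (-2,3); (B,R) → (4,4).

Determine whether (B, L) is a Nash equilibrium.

At (B, L), Player A earns -2; switching to T would give -3, so Player A has no profitable deviation.
Player B earns 3; switching to R would give 4, so Player B would deviate.
Since at least one player can profitably deviate, this is not a Nash equilibrium.

No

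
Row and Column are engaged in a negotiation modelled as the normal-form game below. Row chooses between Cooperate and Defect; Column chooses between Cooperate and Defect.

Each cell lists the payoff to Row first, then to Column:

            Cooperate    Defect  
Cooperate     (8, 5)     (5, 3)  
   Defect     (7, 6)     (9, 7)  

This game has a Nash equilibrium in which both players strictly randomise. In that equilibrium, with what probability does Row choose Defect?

2/3

Let p be the probability that Row plays Cooperate. In a completely mixed equilibrium, Column must be indifferent between Cooperate and Defect.
Column's expected payoff from Cooperate is 5p + 6(1−p); from Defect it is 3p + 7(1−p).
Setting these equal: −p + 6 = −4p + 7, so p = 1/3.
Therefore Row plays Defect with probability 1 − 1/3 = 2/3.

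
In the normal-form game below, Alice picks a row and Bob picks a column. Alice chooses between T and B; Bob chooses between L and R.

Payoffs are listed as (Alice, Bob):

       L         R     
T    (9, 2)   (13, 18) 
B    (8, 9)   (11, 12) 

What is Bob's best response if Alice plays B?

Against B, Bob earns 9 from L and 12 from R.
So R is the best response.

R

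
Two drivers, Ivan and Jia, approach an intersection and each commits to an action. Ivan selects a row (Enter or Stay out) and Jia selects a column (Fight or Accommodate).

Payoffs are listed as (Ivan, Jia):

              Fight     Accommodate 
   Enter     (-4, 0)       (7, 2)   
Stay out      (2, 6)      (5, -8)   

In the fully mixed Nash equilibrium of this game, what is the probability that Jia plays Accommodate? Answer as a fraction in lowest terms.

3/4

Let y be the probability that Jia plays Fight. In a completely mixed equilibrium, Ivan must be indifferent between Enter and Stay out.
Ivan's expected payoff from Enter is −4y + 7(1−y); from Stay out it is 2y + 5(1−y).
Setting these equal: −11y + 7 = −3y + 5, so y = 1/4.
Therefore Jia plays Accommodate with probability 1 − 1/4 = 3/4.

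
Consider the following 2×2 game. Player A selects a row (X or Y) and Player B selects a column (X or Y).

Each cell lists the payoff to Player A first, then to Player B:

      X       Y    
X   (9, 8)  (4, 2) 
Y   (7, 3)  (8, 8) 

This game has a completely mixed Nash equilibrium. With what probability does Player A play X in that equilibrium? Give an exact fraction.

5/11

Let r be the probability that Player A plays X. In a completely mixed equilibrium, Player B must be indifferent between X and Y.
Player B's expected payoff from X is 8r + 3(1−r); from Y it is 2r + 8(1−r).
Setting these equal: 5r + 3 = −6r + 8, so r = 5/11.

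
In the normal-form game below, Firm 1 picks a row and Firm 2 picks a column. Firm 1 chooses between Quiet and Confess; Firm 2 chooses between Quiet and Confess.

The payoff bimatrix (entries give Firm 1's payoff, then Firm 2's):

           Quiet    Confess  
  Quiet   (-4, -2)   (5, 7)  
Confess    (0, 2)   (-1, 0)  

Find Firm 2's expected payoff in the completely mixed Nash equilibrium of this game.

14/11

First find x, the probability Firm 1 plays Quiet, from Firm 2's indifference between Quiet and Confess: −2x + 2(1−x) = 7x, giving x = 2/11.
Since Firm 2 is indifferent in equilibrium, Firm 2's expected payoff equals the payoff from either column against (2/11, 9/11). Using Quiet: −2(2/11) + 2(9/11) = 14/11.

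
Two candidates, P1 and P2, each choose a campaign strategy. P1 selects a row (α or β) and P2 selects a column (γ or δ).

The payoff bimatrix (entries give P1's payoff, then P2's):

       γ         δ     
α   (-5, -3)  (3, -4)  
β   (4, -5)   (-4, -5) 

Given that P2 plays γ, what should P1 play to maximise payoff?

Against γ, P1 earns -5 from α and 4 from β.
So β is the best response.

β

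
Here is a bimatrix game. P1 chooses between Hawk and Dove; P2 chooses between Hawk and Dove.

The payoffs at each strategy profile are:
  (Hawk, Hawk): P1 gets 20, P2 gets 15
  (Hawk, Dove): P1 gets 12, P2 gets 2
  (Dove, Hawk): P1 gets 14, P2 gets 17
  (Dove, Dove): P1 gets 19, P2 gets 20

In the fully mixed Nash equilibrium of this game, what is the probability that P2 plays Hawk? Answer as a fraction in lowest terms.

7/13

Let q be the probability that P2 plays Hawk. In a completely mixed equilibrium, P1 must be indifferent between Hawk and Dove.
P1's expected payoff from Hawk is 20q + 12(1−q); from Dove it is 14q + 19(1−q).
Setting these equal: 8q + 12 = −5q + 19, so q = 7/13.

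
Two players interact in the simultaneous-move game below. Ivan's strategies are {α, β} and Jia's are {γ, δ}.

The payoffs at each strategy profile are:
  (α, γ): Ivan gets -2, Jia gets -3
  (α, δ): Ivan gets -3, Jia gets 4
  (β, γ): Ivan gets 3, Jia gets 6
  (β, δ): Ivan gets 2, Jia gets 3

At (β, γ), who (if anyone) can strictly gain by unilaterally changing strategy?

Ivan at (β, γ) earns 3; deviating to α yields -2 — not better.
Jia earns 6; deviating to δ yields 3 — not better.
Neither player can strictly improve; the profile is a Nash equilibrium.

Neither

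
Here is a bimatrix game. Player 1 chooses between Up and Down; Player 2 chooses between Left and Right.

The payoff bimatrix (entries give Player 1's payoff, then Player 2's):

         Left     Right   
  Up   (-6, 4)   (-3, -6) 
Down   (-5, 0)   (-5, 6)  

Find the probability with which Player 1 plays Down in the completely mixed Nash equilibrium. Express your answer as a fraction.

5/8

Let p be the probability that Player 1 plays Up. In a completely mixed equilibrium, Player 2 must be indifferent between Left and Right.
Player 2's expected payoff from Left is 4p; from Right it is −6p + 6(1−p).
Setting these equal: 4p = −12p + 6, so p = 3/8.
Therefore Player 1 plays Down with probability 1 − 3/8 = 5/8.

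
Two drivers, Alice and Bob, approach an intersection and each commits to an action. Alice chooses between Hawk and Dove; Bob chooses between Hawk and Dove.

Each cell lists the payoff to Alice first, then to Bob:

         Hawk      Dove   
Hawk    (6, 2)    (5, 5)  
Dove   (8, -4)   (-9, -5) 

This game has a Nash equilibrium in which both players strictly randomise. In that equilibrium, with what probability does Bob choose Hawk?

7/8

Let q be the probability that Bob plays Hawk. In a completely mixed equilibrium, Alice must be indifferent between Hawk and Dove.
Alice's expected payoff from Hawk is 6q + 5(1−q); from Dove it is 8q − 9(1−q).
Setting these equal: q + 5 = 17q − 9, so q = 7/8.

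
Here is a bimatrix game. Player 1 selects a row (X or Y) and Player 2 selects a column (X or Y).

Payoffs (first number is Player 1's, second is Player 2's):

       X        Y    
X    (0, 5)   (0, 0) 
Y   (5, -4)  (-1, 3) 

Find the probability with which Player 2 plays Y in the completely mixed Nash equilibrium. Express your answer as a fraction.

5/6

Let c be the probability that Player 2 plays X. In a completely mixed equilibrium, Player 1 must be indifferent between X and Y.
Player 1's expected payoff from X is 0; from Y it is 5c − (1−c).
Setting these equal: 0 = 6c − 1, so c = 1/6.
Therefore Player 2 plays Y with probability 1 − 1/6 = 5/6.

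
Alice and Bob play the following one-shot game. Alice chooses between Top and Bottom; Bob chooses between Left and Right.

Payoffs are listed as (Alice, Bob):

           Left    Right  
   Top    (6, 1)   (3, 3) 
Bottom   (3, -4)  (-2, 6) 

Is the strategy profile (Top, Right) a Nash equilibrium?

Yes

At (Top, Right), Alice earns 3; switching to Bottom would give -2, so Alice has no profitable deviation.
Bob earns 3; switching to Left would give 1, so Bob has no profitable deviation.
Neither player can gain by a unilateral deviation, so this profile is a Nash equilibrium.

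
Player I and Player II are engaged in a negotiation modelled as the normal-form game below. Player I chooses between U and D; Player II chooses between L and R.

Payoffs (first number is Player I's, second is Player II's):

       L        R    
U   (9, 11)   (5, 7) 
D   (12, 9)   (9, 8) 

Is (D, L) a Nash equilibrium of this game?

At (D, L), Player I earns 12; switching to U would give 9, so Player I has no profitable deviation.
Player II earns 9; switching to R would give 8, so Player II has no profitable deviation.
Neither player can gain by a unilateral deviation, so this profile is a Nash equilibrium.

Yes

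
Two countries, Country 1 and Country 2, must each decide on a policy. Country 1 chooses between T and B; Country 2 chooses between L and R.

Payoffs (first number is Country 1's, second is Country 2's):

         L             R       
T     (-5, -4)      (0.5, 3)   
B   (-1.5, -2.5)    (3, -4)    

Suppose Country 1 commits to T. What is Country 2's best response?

Against T, Country 2 earns -4 from L and 3 from R.
So R is the best response.

R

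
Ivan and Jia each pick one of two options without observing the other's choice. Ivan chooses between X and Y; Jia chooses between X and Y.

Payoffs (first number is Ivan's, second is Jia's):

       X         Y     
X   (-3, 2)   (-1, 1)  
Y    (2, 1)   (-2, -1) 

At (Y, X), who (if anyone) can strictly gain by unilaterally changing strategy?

Neither

Ivan at (Y, X) earns 2; deviating to X yields -3 — not better.
Jia earns 1; deviating to Y yields -1 — not better.
Neither player can strictly improve; the profile is a Nash equilibrium.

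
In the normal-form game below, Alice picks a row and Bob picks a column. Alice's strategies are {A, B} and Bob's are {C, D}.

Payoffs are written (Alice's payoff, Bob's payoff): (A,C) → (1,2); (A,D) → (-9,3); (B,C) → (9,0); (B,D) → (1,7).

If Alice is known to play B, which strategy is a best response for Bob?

Against B, Bob earns 0 from C and 7 from D.
So D is the best response.

D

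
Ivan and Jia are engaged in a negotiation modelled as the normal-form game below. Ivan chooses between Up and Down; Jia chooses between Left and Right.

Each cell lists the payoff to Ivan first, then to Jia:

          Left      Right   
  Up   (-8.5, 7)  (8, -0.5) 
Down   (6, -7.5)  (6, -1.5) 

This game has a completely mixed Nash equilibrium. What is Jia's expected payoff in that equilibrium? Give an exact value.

First find p, the probability Ivan plays Up, from Jia's indifference between Left and Right: 7p − 7.5(1−p) = −0.5p − 1.5(1−p), giving p = 4/9.
Since Jia is indifferent in equilibrium, Jia's expected payoff equals the payoff from either column against (4/9, 5/9). Using Left: 7(4/9) − 7.5(5/9) = -19/18.

-19/18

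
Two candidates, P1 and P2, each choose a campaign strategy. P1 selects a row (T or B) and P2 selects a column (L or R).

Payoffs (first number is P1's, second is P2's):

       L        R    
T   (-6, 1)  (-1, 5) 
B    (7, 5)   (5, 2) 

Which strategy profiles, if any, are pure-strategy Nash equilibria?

(B, L)

(T, L): P1 prefers B (7 > -6); P2 prefers R (5 > 1) — not an equilibrium.
(T, R): P1 prefers B (5 > -1) — not an equilibrium.
(B, L): P1 gets 7 ≥ -6 from T, and P2 gets 5 ≥ 2 from R — Nash equilibrium.
(B, R): P2 prefers L (5 > 2) — not an equilibrium.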